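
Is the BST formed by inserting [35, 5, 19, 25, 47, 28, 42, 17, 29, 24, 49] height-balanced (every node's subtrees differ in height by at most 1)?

Tree (level-order array): [35, 5, 47, None, 19, 42, 49, 17, 25, None, None, None, None, None, None, 24, 28, None, None, None, 29]
Definition: a tree is height-balanced if, at every node, |h(left) - h(right)| <= 1 (empty subtree has height -1).
Bottom-up per-node check:
  node 17: h_left=-1, h_right=-1, diff=0 [OK], height=0
  node 24: h_left=-1, h_right=-1, diff=0 [OK], height=0
  node 29: h_left=-1, h_right=-1, diff=0 [OK], height=0
  node 28: h_left=-1, h_right=0, diff=1 [OK], height=1
  node 25: h_left=0, h_right=1, diff=1 [OK], height=2
  node 19: h_left=0, h_right=2, diff=2 [FAIL (|0-2|=2 > 1)], height=3
  node 5: h_left=-1, h_right=3, diff=4 [FAIL (|-1-3|=4 > 1)], height=4
  node 42: h_left=-1, h_right=-1, diff=0 [OK], height=0
  node 49: h_left=-1, h_right=-1, diff=0 [OK], height=0
  node 47: h_left=0, h_right=0, diff=0 [OK], height=1
  node 35: h_left=4, h_right=1, diff=3 [FAIL (|4-1|=3 > 1)], height=5
Node 19 violates the condition: |0 - 2| = 2 > 1.
Result: Not balanced


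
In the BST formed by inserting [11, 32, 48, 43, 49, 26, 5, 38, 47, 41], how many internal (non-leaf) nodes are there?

Tree built from: [11, 32, 48, 43, 49, 26, 5, 38, 47, 41]
Tree (level-order array): [11, 5, 32, None, None, 26, 48, None, None, 43, 49, 38, 47, None, None, None, 41]
Rule: An internal node has at least one child.
Per-node child counts:
  node 11: 2 child(ren)
  node 5: 0 child(ren)
  node 32: 2 child(ren)
  node 26: 0 child(ren)
  node 48: 2 child(ren)
  node 43: 2 child(ren)
  node 38: 1 child(ren)
  node 41: 0 child(ren)
  node 47: 0 child(ren)
  node 49: 0 child(ren)
Matching nodes: [11, 32, 48, 43, 38]
Count of internal (non-leaf) nodes: 5


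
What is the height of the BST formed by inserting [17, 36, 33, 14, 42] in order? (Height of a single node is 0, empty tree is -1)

Insertion order: [17, 36, 33, 14, 42]
Tree (level-order array): [17, 14, 36, None, None, 33, 42]
Compute height bottom-up (empty subtree = -1):
  height(14) = 1 + max(-1, -1) = 0
  height(33) = 1 + max(-1, -1) = 0
  height(42) = 1 + max(-1, -1) = 0
  height(36) = 1 + max(0, 0) = 1
  height(17) = 1 + max(0, 1) = 2
Height = 2


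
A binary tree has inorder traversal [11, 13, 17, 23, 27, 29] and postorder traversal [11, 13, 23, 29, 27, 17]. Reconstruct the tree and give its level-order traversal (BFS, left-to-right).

Inorder:   [11, 13, 17, 23, 27, 29]
Postorder: [11, 13, 23, 29, 27, 17]
Algorithm: postorder visits root last, so walk postorder right-to-left;
each value is the root of the current inorder slice — split it at that
value, recurse on the right subtree first, then the left.
Recursive splits:
  root=17; inorder splits into left=[11, 13], right=[23, 27, 29]
  root=27; inorder splits into left=[23], right=[29]
  root=29; inorder splits into left=[], right=[]
  root=23; inorder splits into left=[], right=[]
  root=13; inorder splits into left=[11], right=[]
  root=11; inorder splits into left=[], right=[]
Reconstructed level-order: [17, 13, 27, 11, 23, 29]


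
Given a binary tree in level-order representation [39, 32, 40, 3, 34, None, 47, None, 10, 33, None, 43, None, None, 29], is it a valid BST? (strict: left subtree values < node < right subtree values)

Level-order array: [39, 32, 40, 3, 34, None, 47, None, 10, 33, None, 43, None, None, 29]
Validate using subtree bounds (lo, hi): at each node, require lo < value < hi,
then recurse left with hi=value and right with lo=value.
Preorder trace (stopping at first violation):
  at node 39 with bounds (-inf, +inf): OK
  at node 32 with bounds (-inf, 39): OK
  at node 3 with bounds (-inf, 32): OK
  at node 10 with bounds (3, 32): OK
  at node 29 with bounds (10, 32): OK
  at node 34 with bounds (32, 39): OK
  at node 33 with bounds (32, 34): OK
  at node 40 with bounds (39, +inf): OK
  at node 47 with bounds (40, +inf): OK
  at node 43 with bounds (40, 47): OK
No violation found at any node.
Result: Valid BST


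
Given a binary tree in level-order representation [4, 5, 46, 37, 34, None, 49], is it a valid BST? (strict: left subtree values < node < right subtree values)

Level-order array: [4, 5, 46, 37, 34, None, 49]
Validate using subtree bounds (lo, hi): at each node, require lo < value < hi,
then recurse left with hi=value and right with lo=value.
Preorder trace (stopping at first violation):
  at node 4 with bounds (-inf, +inf): OK
  at node 5 with bounds (-inf, 4): VIOLATION
Node 5 violates its bound: not (-inf < 5 < 4).
Result: Not a valid BST


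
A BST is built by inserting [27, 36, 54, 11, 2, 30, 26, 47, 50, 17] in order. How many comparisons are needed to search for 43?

Search path for 43: 27 -> 36 -> 54 -> 47
Found: False
Comparisons: 4


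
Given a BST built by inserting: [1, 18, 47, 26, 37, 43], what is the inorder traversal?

Tree insertion order: [1, 18, 47, 26, 37, 43]
Tree (level-order array): [1, None, 18, None, 47, 26, None, None, 37, None, 43]
Inorder traversal: [1, 18, 26, 37, 43, 47]


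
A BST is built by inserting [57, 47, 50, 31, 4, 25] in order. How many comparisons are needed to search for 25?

Search path for 25: 57 -> 47 -> 31 -> 4 -> 25
Found: True
Comparisons: 5


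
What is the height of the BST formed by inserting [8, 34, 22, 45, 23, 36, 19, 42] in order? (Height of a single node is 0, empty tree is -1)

Insertion order: [8, 34, 22, 45, 23, 36, 19, 42]
Tree (level-order array): [8, None, 34, 22, 45, 19, 23, 36, None, None, None, None, None, None, 42]
Compute height bottom-up (empty subtree = -1):
  height(19) = 1 + max(-1, -1) = 0
  height(23) = 1 + max(-1, -1) = 0
  height(22) = 1 + max(0, 0) = 1
  height(42) = 1 + max(-1, -1) = 0
  height(36) = 1 + max(-1, 0) = 1
  height(45) = 1 + max(1, -1) = 2
  height(34) = 1 + max(1, 2) = 3
  height(8) = 1 + max(-1, 3) = 4
Height = 4


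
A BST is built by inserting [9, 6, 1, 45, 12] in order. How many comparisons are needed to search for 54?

Search path for 54: 9 -> 45
Found: False
Comparisons: 2


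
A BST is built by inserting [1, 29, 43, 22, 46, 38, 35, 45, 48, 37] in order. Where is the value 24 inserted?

Starting tree (level order): [1, None, 29, 22, 43, None, None, 38, 46, 35, None, 45, 48, None, 37]
Insertion path: 1 -> 29 -> 22
Result: insert 24 as right child of 22
Final tree (level order): [1, None, 29, 22, 43, None, 24, 38, 46, None, None, 35, None, 45, 48, None, 37]


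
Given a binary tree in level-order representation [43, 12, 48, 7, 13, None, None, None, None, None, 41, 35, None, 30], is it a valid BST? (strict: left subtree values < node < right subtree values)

Level-order array: [43, 12, 48, 7, 13, None, None, None, None, None, 41, 35, None, 30]
Validate using subtree bounds (lo, hi): at each node, require lo < value < hi,
then recurse left with hi=value and right with lo=value.
Preorder trace (stopping at first violation):
  at node 43 with bounds (-inf, +inf): OK
  at node 12 with bounds (-inf, 43): OK
  at node 7 with bounds (-inf, 12): OK
  at node 13 with bounds (12, 43): OK
  at node 41 with bounds (13, 43): OK
  at node 35 with bounds (13, 41): OK
  at node 30 with bounds (13, 35): OK
  at node 48 with bounds (43, +inf): OK
No violation found at any node.
Result: Valid BST


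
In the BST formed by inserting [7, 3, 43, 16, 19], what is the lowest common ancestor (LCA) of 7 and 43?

Tree insertion order: [7, 3, 43, 16, 19]
Tree (level-order array): [7, 3, 43, None, None, 16, None, None, 19]
In a BST, the LCA of p=7, q=43 is the first node v on the
root-to-leaf path with p <= v <= q (go left if both < v, right if both > v).
Walk from root:
  at 7: 7 <= 7 <= 43, this is the LCA
LCA = 7


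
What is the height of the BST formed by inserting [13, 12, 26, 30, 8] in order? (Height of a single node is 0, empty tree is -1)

Insertion order: [13, 12, 26, 30, 8]
Tree (level-order array): [13, 12, 26, 8, None, None, 30]
Compute height bottom-up (empty subtree = -1):
  height(8) = 1 + max(-1, -1) = 0
  height(12) = 1 + max(0, -1) = 1
  height(30) = 1 + max(-1, -1) = 0
  height(26) = 1 + max(-1, 0) = 1
  height(13) = 1 + max(1, 1) = 2
Height = 2


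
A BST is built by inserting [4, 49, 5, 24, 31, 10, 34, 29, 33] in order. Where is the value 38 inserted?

Starting tree (level order): [4, None, 49, 5, None, None, 24, 10, 31, None, None, 29, 34, None, None, 33]
Insertion path: 4 -> 49 -> 5 -> 24 -> 31 -> 34
Result: insert 38 as right child of 34
Final tree (level order): [4, None, 49, 5, None, None, 24, 10, 31, None, None, 29, 34, None, None, 33, 38]


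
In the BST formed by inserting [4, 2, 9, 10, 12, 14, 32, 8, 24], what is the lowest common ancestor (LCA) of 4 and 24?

Tree insertion order: [4, 2, 9, 10, 12, 14, 32, 8, 24]
Tree (level-order array): [4, 2, 9, None, None, 8, 10, None, None, None, 12, None, 14, None, 32, 24]
In a BST, the LCA of p=4, q=24 is the first node v on the
root-to-leaf path with p <= v <= q (go left if both < v, right if both > v).
Walk from root:
  at 4: 4 <= 4 <= 24, this is the LCA
LCA = 4


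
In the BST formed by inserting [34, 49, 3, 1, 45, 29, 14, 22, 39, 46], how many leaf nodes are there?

Tree built from: [34, 49, 3, 1, 45, 29, 14, 22, 39, 46]
Tree (level-order array): [34, 3, 49, 1, 29, 45, None, None, None, 14, None, 39, 46, None, 22]
Rule: A leaf has 0 children.
Per-node child counts:
  node 34: 2 child(ren)
  node 3: 2 child(ren)
  node 1: 0 child(ren)
  node 29: 1 child(ren)
  node 14: 1 child(ren)
  node 22: 0 child(ren)
  node 49: 1 child(ren)
  node 45: 2 child(ren)
  node 39: 0 child(ren)
  node 46: 0 child(ren)
Matching nodes: [1, 22, 39, 46]
Count of leaf nodes: 4


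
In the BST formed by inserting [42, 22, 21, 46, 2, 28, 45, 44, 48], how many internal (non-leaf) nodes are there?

Tree built from: [42, 22, 21, 46, 2, 28, 45, 44, 48]
Tree (level-order array): [42, 22, 46, 21, 28, 45, 48, 2, None, None, None, 44]
Rule: An internal node has at least one child.
Per-node child counts:
  node 42: 2 child(ren)
  node 22: 2 child(ren)
  node 21: 1 child(ren)
  node 2: 0 child(ren)
  node 28: 0 child(ren)
  node 46: 2 child(ren)
  node 45: 1 child(ren)
  node 44: 0 child(ren)
  node 48: 0 child(ren)
Matching nodes: [42, 22, 21, 46, 45]
Count of internal (non-leaf) nodes: 5


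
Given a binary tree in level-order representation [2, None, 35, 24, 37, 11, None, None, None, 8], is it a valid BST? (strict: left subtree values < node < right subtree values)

Level-order array: [2, None, 35, 24, 37, 11, None, None, None, 8]
Validate using subtree bounds (lo, hi): at each node, require lo < value < hi,
then recurse left with hi=value and right with lo=value.
Preorder trace (stopping at first violation):
  at node 2 with bounds (-inf, +inf): OK
  at node 35 with bounds (2, +inf): OK
  at node 24 with bounds (2, 35): OK
  at node 11 with bounds (2, 24): OK
  at node 8 with bounds (2, 11): OK
  at node 37 with bounds (35, +inf): OK
No violation found at any node.
Result: Valid BST


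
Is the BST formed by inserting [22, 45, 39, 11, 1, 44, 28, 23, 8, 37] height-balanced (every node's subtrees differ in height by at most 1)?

Tree (level-order array): [22, 11, 45, 1, None, 39, None, None, 8, 28, 44, None, None, 23, 37]
Definition: a tree is height-balanced if, at every node, |h(left) - h(right)| <= 1 (empty subtree has height -1).
Bottom-up per-node check:
  node 8: h_left=-1, h_right=-1, diff=0 [OK], height=0
  node 1: h_left=-1, h_right=0, diff=1 [OK], height=1
  node 11: h_left=1, h_right=-1, diff=2 [FAIL (|1--1|=2 > 1)], height=2
  node 23: h_left=-1, h_right=-1, diff=0 [OK], height=0
  node 37: h_left=-1, h_right=-1, diff=0 [OK], height=0
  node 28: h_left=0, h_right=0, diff=0 [OK], height=1
  node 44: h_left=-1, h_right=-1, diff=0 [OK], height=0
  node 39: h_left=1, h_right=0, diff=1 [OK], height=2
  node 45: h_left=2, h_right=-1, diff=3 [FAIL (|2--1|=3 > 1)], height=3
  node 22: h_left=2, h_right=3, diff=1 [OK], height=4
Node 11 violates the condition: |1 - -1| = 2 > 1.
Result: Not balanced


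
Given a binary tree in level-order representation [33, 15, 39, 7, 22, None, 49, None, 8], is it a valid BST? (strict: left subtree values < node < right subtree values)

Level-order array: [33, 15, 39, 7, 22, None, 49, None, 8]
Validate using subtree bounds (lo, hi): at each node, require lo < value < hi,
then recurse left with hi=value and right with lo=value.
Preorder trace (stopping at first violation):
  at node 33 with bounds (-inf, +inf): OK
  at node 15 with bounds (-inf, 33): OK
  at node 7 with bounds (-inf, 15): OK
  at node 8 with bounds (7, 15): OK
  at node 22 with bounds (15, 33): OK
  at node 39 with bounds (33, +inf): OK
  at node 49 with bounds (39, +inf): OK
No violation found at any node.
Result: Valid BST


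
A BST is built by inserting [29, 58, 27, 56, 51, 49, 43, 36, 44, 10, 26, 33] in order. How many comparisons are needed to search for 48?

Search path for 48: 29 -> 58 -> 56 -> 51 -> 49 -> 43 -> 44
Found: False
Comparisons: 7


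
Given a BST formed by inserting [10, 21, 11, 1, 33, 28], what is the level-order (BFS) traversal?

Tree insertion order: [10, 21, 11, 1, 33, 28]
Tree (level-order array): [10, 1, 21, None, None, 11, 33, None, None, 28]
BFS from the root, enqueuing left then right child of each popped node:
  queue [10] -> pop 10, enqueue [1, 21], visited so far: [10]
  queue [1, 21] -> pop 1, enqueue [none], visited so far: [10, 1]
  queue [21] -> pop 21, enqueue [11, 33], visited so far: [10, 1, 21]
  queue [11, 33] -> pop 11, enqueue [none], visited so far: [10, 1, 21, 11]
  queue [33] -> pop 33, enqueue [28], visited so far: [10, 1, 21, 11, 33]
  queue [28] -> pop 28, enqueue [none], visited so far: [10, 1, 21, 11, 33, 28]
Result: [10, 1, 21, 11, 33, 28]


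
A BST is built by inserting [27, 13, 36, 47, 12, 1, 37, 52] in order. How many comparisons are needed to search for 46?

Search path for 46: 27 -> 36 -> 47 -> 37
Found: False
Comparisons: 4


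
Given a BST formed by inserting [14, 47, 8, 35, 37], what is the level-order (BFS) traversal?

Tree insertion order: [14, 47, 8, 35, 37]
Tree (level-order array): [14, 8, 47, None, None, 35, None, None, 37]
BFS from the root, enqueuing left then right child of each popped node:
  queue [14] -> pop 14, enqueue [8, 47], visited so far: [14]
  queue [8, 47] -> pop 8, enqueue [none], visited so far: [14, 8]
  queue [47] -> pop 47, enqueue [35], visited so far: [14, 8, 47]
  queue [35] -> pop 35, enqueue [37], visited so far: [14, 8, 47, 35]
  queue [37] -> pop 37, enqueue [none], visited so far: [14, 8, 47, 35, 37]
Result: [14, 8, 47, 35, 37]


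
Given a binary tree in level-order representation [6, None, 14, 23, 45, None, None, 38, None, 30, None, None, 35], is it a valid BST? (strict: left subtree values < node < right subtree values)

Level-order array: [6, None, 14, 23, 45, None, None, 38, None, 30, None, None, 35]
Validate using subtree bounds (lo, hi): at each node, require lo < value < hi,
then recurse left with hi=value and right with lo=value.
Preorder trace (stopping at first violation):
  at node 6 with bounds (-inf, +inf): OK
  at node 14 with bounds (6, +inf): OK
  at node 23 with bounds (6, 14): VIOLATION
Node 23 violates its bound: not (6 < 23 < 14).
Result: Not a valid BST


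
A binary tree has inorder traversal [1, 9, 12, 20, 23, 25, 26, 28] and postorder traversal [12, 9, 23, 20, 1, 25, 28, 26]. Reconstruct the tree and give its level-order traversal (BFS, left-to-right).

Inorder:   [1, 9, 12, 20, 23, 25, 26, 28]
Postorder: [12, 9, 23, 20, 1, 25, 28, 26]
Algorithm: postorder visits root last, so walk postorder right-to-left;
each value is the root of the current inorder slice — split it at that
value, recurse on the right subtree first, then the left.
Recursive splits:
  root=26; inorder splits into left=[1, 9, 12, 20, 23, 25], right=[28]
  root=28; inorder splits into left=[], right=[]
  root=25; inorder splits into left=[1, 9, 12, 20, 23], right=[]
  root=1; inorder splits into left=[], right=[9, 12, 20, 23]
  root=20; inorder splits into left=[9, 12], right=[23]
  root=23; inorder splits into left=[], right=[]
  root=9; inorder splits into left=[], right=[12]
  root=12; inorder splits into left=[], right=[]
Reconstructed level-order: [26, 25, 28, 1, 20, 9, 23, 12]


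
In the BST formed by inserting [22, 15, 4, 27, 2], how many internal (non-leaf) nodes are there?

Tree built from: [22, 15, 4, 27, 2]
Tree (level-order array): [22, 15, 27, 4, None, None, None, 2]
Rule: An internal node has at least one child.
Per-node child counts:
  node 22: 2 child(ren)
  node 15: 1 child(ren)
  node 4: 1 child(ren)
  node 2: 0 child(ren)
  node 27: 0 child(ren)
Matching nodes: [22, 15, 4]
Count of internal (non-leaf) nodes: 3


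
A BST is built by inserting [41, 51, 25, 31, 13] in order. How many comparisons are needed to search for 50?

Search path for 50: 41 -> 51
Found: False
Comparisons: 2


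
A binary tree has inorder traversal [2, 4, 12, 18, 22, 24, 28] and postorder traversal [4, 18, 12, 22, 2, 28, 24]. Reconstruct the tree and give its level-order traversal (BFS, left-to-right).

Inorder:   [2, 4, 12, 18, 22, 24, 28]
Postorder: [4, 18, 12, 22, 2, 28, 24]
Algorithm: postorder visits root last, so walk postorder right-to-left;
each value is the root of the current inorder slice — split it at that
value, recurse on the right subtree first, then the left.
Recursive splits:
  root=24; inorder splits into left=[2, 4, 12, 18, 22], right=[28]
  root=28; inorder splits into left=[], right=[]
  root=2; inorder splits into left=[], right=[4, 12, 18, 22]
  root=22; inorder splits into left=[4, 12, 18], right=[]
  root=12; inorder splits into left=[4], right=[18]
  root=18; inorder splits into left=[], right=[]
  root=4; inorder splits into left=[], right=[]
Reconstructed level-order: [24, 2, 28, 22, 12, 4, 18]


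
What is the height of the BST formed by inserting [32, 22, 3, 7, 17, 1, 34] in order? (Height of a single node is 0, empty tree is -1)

Insertion order: [32, 22, 3, 7, 17, 1, 34]
Tree (level-order array): [32, 22, 34, 3, None, None, None, 1, 7, None, None, None, 17]
Compute height bottom-up (empty subtree = -1):
  height(1) = 1 + max(-1, -1) = 0
  height(17) = 1 + max(-1, -1) = 0
  height(7) = 1 + max(-1, 0) = 1
  height(3) = 1 + max(0, 1) = 2
  height(22) = 1 + max(2, -1) = 3
  height(34) = 1 + max(-1, -1) = 0
  height(32) = 1 + max(3, 0) = 4
Height = 4


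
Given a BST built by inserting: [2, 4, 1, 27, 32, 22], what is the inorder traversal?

Tree insertion order: [2, 4, 1, 27, 32, 22]
Tree (level-order array): [2, 1, 4, None, None, None, 27, 22, 32]
Inorder traversal: [1, 2, 4, 22, 27, 32]


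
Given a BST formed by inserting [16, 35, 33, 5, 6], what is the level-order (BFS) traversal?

Tree insertion order: [16, 35, 33, 5, 6]
Tree (level-order array): [16, 5, 35, None, 6, 33]
BFS from the root, enqueuing left then right child of each popped node:
  queue [16] -> pop 16, enqueue [5, 35], visited so far: [16]
  queue [5, 35] -> pop 5, enqueue [6], visited so far: [16, 5]
  queue [35, 6] -> pop 35, enqueue [33], visited so far: [16, 5, 35]
  queue [6, 33] -> pop 6, enqueue [none], visited so far: [16, 5, 35, 6]
  queue [33] -> pop 33, enqueue [none], visited so far: [16, 5, 35, 6, 33]
Result: [16, 5, 35, 6, 33]


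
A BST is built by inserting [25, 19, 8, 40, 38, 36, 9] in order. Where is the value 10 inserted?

Starting tree (level order): [25, 19, 40, 8, None, 38, None, None, 9, 36]
Insertion path: 25 -> 19 -> 8 -> 9
Result: insert 10 as right child of 9
Final tree (level order): [25, 19, 40, 8, None, 38, None, None, 9, 36, None, None, 10]


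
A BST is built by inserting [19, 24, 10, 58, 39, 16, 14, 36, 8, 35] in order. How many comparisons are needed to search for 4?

Search path for 4: 19 -> 10 -> 8
Found: False
Comparisons: 3


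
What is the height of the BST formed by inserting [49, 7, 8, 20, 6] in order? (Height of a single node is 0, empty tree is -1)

Insertion order: [49, 7, 8, 20, 6]
Tree (level-order array): [49, 7, None, 6, 8, None, None, None, 20]
Compute height bottom-up (empty subtree = -1):
  height(6) = 1 + max(-1, -1) = 0
  height(20) = 1 + max(-1, -1) = 0
  height(8) = 1 + max(-1, 0) = 1
  height(7) = 1 + max(0, 1) = 2
  height(49) = 1 + max(2, -1) = 3
Height = 3


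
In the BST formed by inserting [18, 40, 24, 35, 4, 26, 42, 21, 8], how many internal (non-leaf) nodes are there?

Tree built from: [18, 40, 24, 35, 4, 26, 42, 21, 8]
Tree (level-order array): [18, 4, 40, None, 8, 24, 42, None, None, 21, 35, None, None, None, None, 26]
Rule: An internal node has at least one child.
Per-node child counts:
  node 18: 2 child(ren)
  node 4: 1 child(ren)
  node 8: 0 child(ren)
  node 40: 2 child(ren)
  node 24: 2 child(ren)
  node 21: 0 child(ren)
  node 35: 1 child(ren)
  node 26: 0 child(ren)
  node 42: 0 child(ren)
Matching nodes: [18, 4, 40, 24, 35]
Count of internal (non-leaf) nodes: 5


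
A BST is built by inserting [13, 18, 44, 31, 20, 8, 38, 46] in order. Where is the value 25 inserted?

Starting tree (level order): [13, 8, 18, None, None, None, 44, 31, 46, 20, 38]
Insertion path: 13 -> 18 -> 44 -> 31 -> 20
Result: insert 25 as right child of 20
Final tree (level order): [13, 8, 18, None, None, None, 44, 31, 46, 20, 38, None, None, None, 25]


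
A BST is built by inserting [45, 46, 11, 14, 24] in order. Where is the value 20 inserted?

Starting tree (level order): [45, 11, 46, None, 14, None, None, None, 24]
Insertion path: 45 -> 11 -> 14 -> 24
Result: insert 20 as left child of 24
Final tree (level order): [45, 11, 46, None, 14, None, None, None, 24, 20]


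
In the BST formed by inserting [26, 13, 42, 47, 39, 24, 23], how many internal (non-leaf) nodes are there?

Tree built from: [26, 13, 42, 47, 39, 24, 23]
Tree (level-order array): [26, 13, 42, None, 24, 39, 47, 23]
Rule: An internal node has at least one child.
Per-node child counts:
  node 26: 2 child(ren)
  node 13: 1 child(ren)
  node 24: 1 child(ren)
  node 23: 0 child(ren)
  node 42: 2 child(ren)
  node 39: 0 child(ren)
  node 47: 0 child(ren)
Matching nodes: [26, 13, 24, 42]
Count of internal (non-leaf) nodes: 4


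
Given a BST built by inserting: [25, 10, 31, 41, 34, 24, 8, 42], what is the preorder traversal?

Tree insertion order: [25, 10, 31, 41, 34, 24, 8, 42]
Tree (level-order array): [25, 10, 31, 8, 24, None, 41, None, None, None, None, 34, 42]
Preorder traversal: [25, 10, 8, 24, 31, 41, 34, 42]


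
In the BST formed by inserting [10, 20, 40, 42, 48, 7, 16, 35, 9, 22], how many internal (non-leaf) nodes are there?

Tree built from: [10, 20, 40, 42, 48, 7, 16, 35, 9, 22]
Tree (level-order array): [10, 7, 20, None, 9, 16, 40, None, None, None, None, 35, 42, 22, None, None, 48]
Rule: An internal node has at least one child.
Per-node child counts:
  node 10: 2 child(ren)
  node 7: 1 child(ren)
  node 9: 0 child(ren)
  node 20: 2 child(ren)
  node 16: 0 child(ren)
  node 40: 2 child(ren)
  node 35: 1 child(ren)
  node 22: 0 child(ren)
  node 42: 1 child(ren)
  node 48: 0 child(ren)
Matching nodes: [10, 7, 20, 40, 35, 42]
Count of internal (non-leaf) nodes: 6


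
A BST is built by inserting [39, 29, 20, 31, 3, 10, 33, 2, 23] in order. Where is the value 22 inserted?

Starting tree (level order): [39, 29, None, 20, 31, 3, 23, None, 33, 2, 10]
Insertion path: 39 -> 29 -> 20 -> 23
Result: insert 22 as left child of 23
Final tree (level order): [39, 29, None, 20, 31, 3, 23, None, 33, 2, 10, 22]


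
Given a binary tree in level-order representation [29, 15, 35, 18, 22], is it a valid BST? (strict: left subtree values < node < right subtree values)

Level-order array: [29, 15, 35, 18, 22]
Validate using subtree bounds (lo, hi): at each node, require lo < value < hi,
then recurse left with hi=value and right with lo=value.
Preorder trace (stopping at first violation):
  at node 29 with bounds (-inf, +inf): OK
  at node 15 with bounds (-inf, 29): OK
  at node 18 with bounds (-inf, 15): VIOLATION
Node 18 violates its bound: not (-inf < 18 < 15).
Result: Not a valid BST


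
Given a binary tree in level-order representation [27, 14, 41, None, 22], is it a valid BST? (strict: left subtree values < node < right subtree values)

Level-order array: [27, 14, 41, None, 22]
Validate using subtree bounds (lo, hi): at each node, require lo < value < hi,
then recurse left with hi=value and right with lo=value.
Preorder trace (stopping at first violation):
  at node 27 with bounds (-inf, +inf): OK
  at node 14 with bounds (-inf, 27): OK
  at node 22 with bounds (14, 27): OK
  at node 41 with bounds (27, +inf): OK
No violation found at any node.
Result: Valid BST


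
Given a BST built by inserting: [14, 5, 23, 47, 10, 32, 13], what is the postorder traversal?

Tree insertion order: [14, 5, 23, 47, 10, 32, 13]
Tree (level-order array): [14, 5, 23, None, 10, None, 47, None, 13, 32]
Postorder traversal: [13, 10, 5, 32, 47, 23, 14]


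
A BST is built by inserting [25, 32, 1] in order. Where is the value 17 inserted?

Starting tree (level order): [25, 1, 32]
Insertion path: 25 -> 1
Result: insert 17 as right child of 1
Final tree (level order): [25, 1, 32, None, 17]


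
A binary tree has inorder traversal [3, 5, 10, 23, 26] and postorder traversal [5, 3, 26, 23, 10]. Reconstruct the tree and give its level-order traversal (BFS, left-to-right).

Inorder:   [3, 5, 10, 23, 26]
Postorder: [5, 3, 26, 23, 10]
Algorithm: postorder visits root last, so walk postorder right-to-left;
each value is the root of the current inorder slice — split it at that
value, recurse on the right subtree first, then the left.
Recursive splits:
  root=10; inorder splits into left=[3, 5], right=[23, 26]
  root=23; inorder splits into left=[], right=[26]
  root=26; inorder splits into left=[], right=[]
  root=3; inorder splits into left=[], right=[5]
  root=5; inorder splits into left=[], right=[]
Reconstructed level-order: [10, 3, 23, 5, 26]


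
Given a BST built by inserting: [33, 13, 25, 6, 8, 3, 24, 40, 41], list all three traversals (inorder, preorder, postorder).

Tree insertion order: [33, 13, 25, 6, 8, 3, 24, 40, 41]
Tree (level-order array): [33, 13, 40, 6, 25, None, 41, 3, 8, 24]
Inorder (L, root, R): [3, 6, 8, 13, 24, 25, 33, 40, 41]
Preorder (root, L, R): [33, 13, 6, 3, 8, 25, 24, 40, 41]
Postorder (L, R, root): [3, 8, 6, 24, 25, 13, 41, 40, 33]


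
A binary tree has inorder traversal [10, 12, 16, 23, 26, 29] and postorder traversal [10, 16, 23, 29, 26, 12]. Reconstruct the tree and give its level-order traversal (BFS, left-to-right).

Inorder:   [10, 12, 16, 23, 26, 29]
Postorder: [10, 16, 23, 29, 26, 12]
Algorithm: postorder visits root last, so walk postorder right-to-left;
each value is the root of the current inorder slice — split it at that
value, recurse on the right subtree first, then the left.
Recursive splits:
  root=12; inorder splits into left=[10], right=[16, 23, 26, 29]
  root=26; inorder splits into left=[16, 23], right=[29]
  root=29; inorder splits into left=[], right=[]
  root=23; inorder splits into left=[16], right=[]
  root=16; inorder splits into left=[], right=[]
  root=10; inorder splits into left=[], right=[]
Reconstructed level-order: [12, 10, 26, 23, 29, 16]


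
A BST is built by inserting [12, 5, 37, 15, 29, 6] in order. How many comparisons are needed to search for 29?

Search path for 29: 12 -> 37 -> 15 -> 29
Found: True
Comparisons: 4


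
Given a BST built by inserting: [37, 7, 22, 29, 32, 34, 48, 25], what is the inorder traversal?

Tree insertion order: [37, 7, 22, 29, 32, 34, 48, 25]
Tree (level-order array): [37, 7, 48, None, 22, None, None, None, 29, 25, 32, None, None, None, 34]
Inorder traversal: [7, 22, 25, 29, 32, 34, 37, 48]


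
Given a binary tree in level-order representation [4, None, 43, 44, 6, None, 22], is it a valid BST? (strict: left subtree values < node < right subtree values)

Level-order array: [4, None, 43, 44, 6, None, 22]
Validate using subtree bounds (lo, hi): at each node, require lo < value < hi,
then recurse left with hi=value and right with lo=value.
Preorder trace (stopping at first violation):
  at node 4 with bounds (-inf, +inf): OK
  at node 43 with bounds (4, +inf): OK
  at node 44 with bounds (4, 43): VIOLATION
Node 44 violates its bound: not (4 < 44 < 43).
Result: Not a valid BST


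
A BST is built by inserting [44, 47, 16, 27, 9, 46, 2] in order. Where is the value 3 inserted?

Starting tree (level order): [44, 16, 47, 9, 27, 46, None, 2]
Insertion path: 44 -> 16 -> 9 -> 2
Result: insert 3 as right child of 2
Final tree (level order): [44, 16, 47, 9, 27, 46, None, 2, None, None, None, None, None, None, 3]


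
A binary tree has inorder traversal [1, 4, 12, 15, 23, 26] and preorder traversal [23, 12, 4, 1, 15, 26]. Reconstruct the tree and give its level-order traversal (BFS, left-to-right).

Inorder:  [1, 4, 12, 15, 23, 26]
Preorder: [23, 12, 4, 1, 15, 26]
Algorithm: preorder visits root first, so consume preorder in order;
for each root, split the current inorder slice at that value into
left-subtree inorder and right-subtree inorder, then recurse.
Recursive splits:
  root=23; inorder splits into left=[1, 4, 12, 15], right=[26]
  root=12; inorder splits into left=[1, 4], right=[15]
  root=4; inorder splits into left=[1], right=[]
  root=1; inorder splits into left=[], right=[]
  root=15; inorder splits into left=[], right=[]
  root=26; inorder splits into left=[], right=[]
Reconstructed level-order: [23, 12, 26, 4, 15, 1]


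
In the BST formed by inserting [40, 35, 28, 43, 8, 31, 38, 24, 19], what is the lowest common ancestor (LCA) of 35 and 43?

Tree insertion order: [40, 35, 28, 43, 8, 31, 38, 24, 19]
Tree (level-order array): [40, 35, 43, 28, 38, None, None, 8, 31, None, None, None, 24, None, None, 19]
In a BST, the LCA of p=35, q=43 is the first node v on the
root-to-leaf path with p <= v <= q (go left if both < v, right if both > v).
Walk from root:
  at 40: 35 <= 40 <= 43, this is the LCA
LCA = 40


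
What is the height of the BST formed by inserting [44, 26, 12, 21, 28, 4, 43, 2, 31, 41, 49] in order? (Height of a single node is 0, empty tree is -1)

Insertion order: [44, 26, 12, 21, 28, 4, 43, 2, 31, 41, 49]
Tree (level-order array): [44, 26, 49, 12, 28, None, None, 4, 21, None, 43, 2, None, None, None, 31, None, None, None, None, 41]
Compute height bottom-up (empty subtree = -1):
  height(2) = 1 + max(-1, -1) = 0
  height(4) = 1 + max(0, -1) = 1
  height(21) = 1 + max(-1, -1) = 0
  height(12) = 1 + max(1, 0) = 2
  height(41) = 1 + max(-1, -1) = 0
  height(31) = 1 + max(-1, 0) = 1
  height(43) = 1 + max(1, -1) = 2
  height(28) = 1 + max(-1, 2) = 3
  height(26) = 1 + max(2, 3) = 4
  height(49) = 1 + max(-1, -1) = 0
  height(44) = 1 + max(4, 0) = 5
Height = 5


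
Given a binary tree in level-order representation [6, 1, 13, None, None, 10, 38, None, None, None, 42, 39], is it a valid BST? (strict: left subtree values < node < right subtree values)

Level-order array: [6, 1, 13, None, None, 10, 38, None, None, None, 42, 39]
Validate using subtree bounds (lo, hi): at each node, require lo < value < hi,
then recurse left with hi=value and right with lo=value.
Preorder trace (stopping at first violation):
  at node 6 with bounds (-inf, +inf): OK
  at node 1 with bounds (-inf, 6): OK
  at node 13 with bounds (6, +inf): OK
  at node 10 with bounds (6, 13): OK
  at node 38 with bounds (13, +inf): OK
  at node 42 with bounds (38, +inf): OK
  at node 39 with bounds (38, 42): OK
No violation found at any node.
Result: Valid BST


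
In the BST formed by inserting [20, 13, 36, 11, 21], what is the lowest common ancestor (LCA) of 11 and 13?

Tree insertion order: [20, 13, 36, 11, 21]
Tree (level-order array): [20, 13, 36, 11, None, 21]
In a BST, the LCA of p=11, q=13 is the first node v on the
root-to-leaf path with p <= v <= q (go left if both < v, right if both > v).
Walk from root:
  at 20: both 11 and 13 < 20, go left
  at 13: 11 <= 13 <= 13, this is the LCA
LCA = 13


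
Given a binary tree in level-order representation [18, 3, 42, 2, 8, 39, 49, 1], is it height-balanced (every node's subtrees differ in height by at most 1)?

Tree (level-order array): [18, 3, 42, 2, 8, 39, 49, 1]
Definition: a tree is height-balanced if, at every node, |h(left) - h(right)| <= 1 (empty subtree has height -1).
Bottom-up per-node check:
  node 1: h_left=-1, h_right=-1, diff=0 [OK], height=0
  node 2: h_left=0, h_right=-1, diff=1 [OK], height=1
  node 8: h_left=-1, h_right=-1, diff=0 [OK], height=0
  node 3: h_left=1, h_right=0, diff=1 [OK], height=2
  node 39: h_left=-1, h_right=-1, diff=0 [OK], height=0
  node 49: h_left=-1, h_right=-1, diff=0 [OK], height=0
  node 42: h_left=0, h_right=0, diff=0 [OK], height=1
  node 18: h_left=2, h_right=1, diff=1 [OK], height=3
All nodes satisfy the balance condition.
Result: Balanced


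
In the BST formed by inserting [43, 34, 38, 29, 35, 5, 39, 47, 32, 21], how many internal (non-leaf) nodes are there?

Tree built from: [43, 34, 38, 29, 35, 5, 39, 47, 32, 21]
Tree (level-order array): [43, 34, 47, 29, 38, None, None, 5, 32, 35, 39, None, 21]
Rule: An internal node has at least one child.
Per-node child counts:
  node 43: 2 child(ren)
  node 34: 2 child(ren)
  node 29: 2 child(ren)
  node 5: 1 child(ren)
  node 21: 0 child(ren)
  node 32: 0 child(ren)
  node 38: 2 child(ren)
  node 35: 0 child(ren)
  node 39: 0 child(ren)
  node 47: 0 child(ren)
Matching nodes: [43, 34, 29, 5, 38]
Count of internal (non-leaf) nodes: 5


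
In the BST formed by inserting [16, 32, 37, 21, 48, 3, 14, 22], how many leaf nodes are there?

Tree built from: [16, 32, 37, 21, 48, 3, 14, 22]
Tree (level-order array): [16, 3, 32, None, 14, 21, 37, None, None, None, 22, None, 48]
Rule: A leaf has 0 children.
Per-node child counts:
  node 16: 2 child(ren)
  node 3: 1 child(ren)
  node 14: 0 child(ren)
  node 32: 2 child(ren)
  node 21: 1 child(ren)
  node 22: 0 child(ren)
  node 37: 1 child(ren)
  node 48: 0 child(ren)
Matching nodes: [14, 22, 48]
Count of leaf nodes: 3


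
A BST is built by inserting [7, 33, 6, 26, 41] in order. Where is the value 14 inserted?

Starting tree (level order): [7, 6, 33, None, None, 26, 41]
Insertion path: 7 -> 33 -> 26
Result: insert 14 as left child of 26
Final tree (level order): [7, 6, 33, None, None, 26, 41, 14]


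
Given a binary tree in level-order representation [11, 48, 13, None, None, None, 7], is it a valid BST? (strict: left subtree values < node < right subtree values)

Level-order array: [11, 48, 13, None, None, None, 7]
Validate using subtree bounds (lo, hi): at each node, require lo < value < hi,
then recurse left with hi=value and right with lo=value.
Preorder trace (stopping at first violation):
  at node 11 with bounds (-inf, +inf): OK
  at node 48 with bounds (-inf, 11): VIOLATION
Node 48 violates its bound: not (-inf < 48 < 11).
Result: Not a valid BST


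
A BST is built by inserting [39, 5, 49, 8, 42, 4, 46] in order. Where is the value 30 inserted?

Starting tree (level order): [39, 5, 49, 4, 8, 42, None, None, None, None, None, None, 46]
Insertion path: 39 -> 5 -> 8
Result: insert 30 as right child of 8
Final tree (level order): [39, 5, 49, 4, 8, 42, None, None, None, None, 30, None, 46]


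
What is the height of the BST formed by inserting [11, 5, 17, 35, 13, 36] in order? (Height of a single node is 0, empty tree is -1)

Insertion order: [11, 5, 17, 35, 13, 36]
Tree (level-order array): [11, 5, 17, None, None, 13, 35, None, None, None, 36]
Compute height bottom-up (empty subtree = -1):
  height(5) = 1 + max(-1, -1) = 0
  height(13) = 1 + max(-1, -1) = 0
  height(36) = 1 + max(-1, -1) = 0
  height(35) = 1 + max(-1, 0) = 1
  height(17) = 1 + max(0, 1) = 2
  height(11) = 1 + max(0, 2) = 3
Height = 3


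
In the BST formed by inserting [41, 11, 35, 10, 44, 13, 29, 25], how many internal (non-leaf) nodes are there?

Tree built from: [41, 11, 35, 10, 44, 13, 29, 25]
Tree (level-order array): [41, 11, 44, 10, 35, None, None, None, None, 13, None, None, 29, 25]
Rule: An internal node has at least one child.
Per-node child counts:
  node 41: 2 child(ren)
  node 11: 2 child(ren)
  node 10: 0 child(ren)
  node 35: 1 child(ren)
  node 13: 1 child(ren)
  node 29: 1 child(ren)
  node 25: 0 child(ren)
  node 44: 0 child(ren)
Matching nodes: [41, 11, 35, 13, 29]
Count of internal (non-leaf) nodes: 5


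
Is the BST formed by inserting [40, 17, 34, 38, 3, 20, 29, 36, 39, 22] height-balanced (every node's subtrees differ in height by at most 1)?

Tree (level-order array): [40, 17, None, 3, 34, None, None, 20, 38, None, 29, 36, 39, 22]
Definition: a tree is height-balanced if, at every node, |h(left) - h(right)| <= 1 (empty subtree has height -1).
Bottom-up per-node check:
  node 3: h_left=-1, h_right=-1, diff=0 [OK], height=0
  node 22: h_left=-1, h_right=-1, diff=0 [OK], height=0
  node 29: h_left=0, h_right=-1, diff=1 [OK], height=1
  node 20: h_left=-1, h_right=1, diff=2 [FAIL (|-1-1|=2 > 1)], height=2
  node 36: h_left=-1, h_right=-1, diff=0 [OK], height=0
  node 39: h_left=-1, h_right=-1, diff=0 [OK], height=0
  node 38: h_left=0, h_right=0, diff=0 [OK], height=1
  node 34: h_left=2, h_right=1, diff=1 [OK], height=3
  node 17: h_left=0, h_right=3, diff=3 [FAIL (|0-3|=3 > 1)], height=4
  node 40: h_left=4, h_right=-1, diff=5 [FAIL (|4--1|=5 > 1)], height=5
Node 20 violates the condition: |-1 - 1| = 2 > 1.
Result: Not balanced


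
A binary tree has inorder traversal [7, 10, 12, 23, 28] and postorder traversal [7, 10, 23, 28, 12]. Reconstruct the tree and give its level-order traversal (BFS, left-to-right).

Inorder:   [7, 10, 12, 23, 28]
Postorder: [7, 10, 23, 28, 12]
Algorithm: postorder visits root last, so walk postorder right-to-left;
each value is the root of the current inorder slice — split it at that
value, recurse on the right subtree first, then the left.
Recursive splits:
  root=12; inorder splits into left=[7, 10], right=[23, 28]
  root=28; inorder splits into left=[23], right=[]
  root=23; inorder splits into left=[], right=[]
  root=10; inorder splits into left=[7], right=[]
  root=7; inorder splits into left=[], right=[]
Reconstructed level-order: [12, 10, 28, 7, 23]


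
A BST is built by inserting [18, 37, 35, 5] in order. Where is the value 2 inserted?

Starting tree (level order): [18, 5, 37, None, None, 35]
Insertion path: 18 -> 5
Result: insert 2 as left child of 5
Final tree (level order): [18, 5, 37, 2, None, 35]


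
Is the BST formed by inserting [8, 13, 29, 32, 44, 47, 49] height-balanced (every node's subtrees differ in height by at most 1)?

Tree (level-order array): [8, None, 13, None, 29, None, 32, None, 44, None, 47, None, 49]
Definition: a tree is height-balanced if, at every node, |h(left) - h(right)| <= 1 (empty subtree has height -1).
Bottom-up per-node check:
  node 49: h_left=-1, h_right=-1, diff=0 [OK], height=0
  node 47: h_left=-1, h_right=0, diff=1 [OK], height=1
  node 44: h_left=-1, h_right=1, diff=2 [FAIL (|-1-1|=2 > 1)], height=2
  node 32: h_left=-1, h_right=2, diff=3 [FAIL (|-1-2|=3 > 1)], height=3
  node 29: h_left=-1, h_right=3, diff=4 [FAIL (|-1-3|=4 > 1)], height=4
  node 13: h_left=-1, h_right=4, diff=5 [FAIL (|-1-4|=5 > 1)], height=5
  node 8: h_left=-1, h_right=5, diff=6 [FAIL (|-1-5|=6 > 1)], height=6
Node 44 violates the condition: |-1 - 1| = 2 > 1.
Result: Not balanced


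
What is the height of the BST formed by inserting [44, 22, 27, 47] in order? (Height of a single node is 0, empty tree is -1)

Insertion order: [44, 22, 27, 47]
Tree (level-order array): [44, 22, 47, None, 27]
Compute height bottom-up (empty subtree = -1):
  height(27) = 1 + max(-1, -1) = 0
  height(22) = 1 + max(-1, 0) = 1
  height(47) = 1 + max(-1, -1) = 0
  height(44) = 1 + max(1, 0) = 2
Height = 2


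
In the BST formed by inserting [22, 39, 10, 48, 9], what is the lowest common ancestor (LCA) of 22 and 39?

Tree insertion order: [22, 39, 10, 48, 9]
Tree (level-order array): [22, 10, 39, 9, None, None, 48]
In a BST, the LCA of p=22, q=39 is the first node v on the
root-to-leaf path with p <= v <= q (go left if both < v, right if both > v).
Walk from root:
  at 22: 22 <= 22 <= 39, this is the LCA
LCA = 22
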